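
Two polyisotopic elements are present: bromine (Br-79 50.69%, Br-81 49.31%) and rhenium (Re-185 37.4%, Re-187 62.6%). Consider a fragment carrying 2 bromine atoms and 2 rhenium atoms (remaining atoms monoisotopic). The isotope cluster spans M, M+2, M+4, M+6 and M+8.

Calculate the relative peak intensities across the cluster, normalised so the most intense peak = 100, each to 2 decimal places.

Bromine pattern (n=2): 0.25694761 : 0.49990478 : 0.24314761
Rhenium pattern (n=2): 0.139876 : 0.468248 : 0.391876
Convolve the two distributions (both contribute in 2-u steps):
  M: 0.25694761×0.139876 = 0.035941
  M+2: 0.25694761×0.468248 + 0.49990478×0.139876 = 0.190240
  M+4: 0.25694761×0.391876 + 0.49990478×0.468248 + 0.24314761×0.139876 = 0.368782
  M+6: 0.49990478×0.391876 + 0.24314761×0.468248 = 0.309754
  M+8: 0.24314761×0.391876 = 0.095284
Scale to base peak (0.368782) = 100: 9.75 : 51.59 : 100.00 : 83.99 : 25.84

9.75 : 51.59 : 100.00 : 83.99 : 25.84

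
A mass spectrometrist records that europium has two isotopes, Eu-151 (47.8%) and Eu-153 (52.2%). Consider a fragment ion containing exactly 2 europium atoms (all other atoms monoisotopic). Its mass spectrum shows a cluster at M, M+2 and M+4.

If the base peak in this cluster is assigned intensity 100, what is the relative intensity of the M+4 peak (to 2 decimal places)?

54.60

Binomial terms of (0.478 + 0.522)^2: M 0.2285, M+2 0.4990, M+4 0.2725 → M+2 is the base peak.
P(M+2) = C(2,1) × 0.478^1 × 0.522^1 = 2 × 0.4780 × 0.5220 = 0.499032 (base)
P(M+4) = C(2,2) × 0.478^0 × 0.522^2 = 1 × 1.0000 × 0.272484 = 0.272484
Relative intensity = 0.272484 / 0.499032 × 100 = 54.60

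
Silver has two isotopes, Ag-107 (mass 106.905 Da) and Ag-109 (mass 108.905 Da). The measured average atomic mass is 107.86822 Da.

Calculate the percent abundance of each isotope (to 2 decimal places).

Ag-107: 51.84%, Ag-109: 48.16%

Writing the weighted mean with unknown fraction x of Ag-107:
106.905·x + 108.905·(1 − x) = 107.86822
(106.905 − 108.905)·x = 107.86822 − 108.905
x = -1.03678 / -2.000 = 0.51839 → 51.84% Ag-107, 48.16% Ag-109.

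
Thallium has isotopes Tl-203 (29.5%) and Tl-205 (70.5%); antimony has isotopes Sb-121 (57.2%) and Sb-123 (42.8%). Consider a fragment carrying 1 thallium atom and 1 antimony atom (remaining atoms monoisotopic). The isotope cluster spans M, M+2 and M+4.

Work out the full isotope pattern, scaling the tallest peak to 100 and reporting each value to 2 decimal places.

31.87 : 100.00 : 56.98

Thallium pattern (n=1): 0.2950 : 0.7050
Antimony pattern (n=1): 0.5720 : 0.4280
Convolve the two distributions (both contribute in 2-u steps):
  M: 0.2950×0.5720 = 0.168740
  M+2: 0.2950×0.4280 + 0.7050×0.5720 = 0.529520
  M+4: 0.7050×0.4280 = 0.301740
Scale to base peak (0.529520) = 100: 31.87 : 100.00 : 56.98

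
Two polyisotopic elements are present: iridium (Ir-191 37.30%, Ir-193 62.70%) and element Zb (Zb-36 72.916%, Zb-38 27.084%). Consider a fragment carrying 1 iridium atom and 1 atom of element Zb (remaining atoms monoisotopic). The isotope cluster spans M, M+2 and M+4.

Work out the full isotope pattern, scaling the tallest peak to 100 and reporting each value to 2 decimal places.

48.72 : 100.00 : 30.42

Iridium pattern (n=1): 0.3730 : 0.6270
Element Zb pattern (n=1): 0.72916 : 0.27084
Convolve the two distributions (both contribute in 2-u steps):
  M: 0.3730×0.72916 = 0.271977
  M+2: 0.3730×0.27084 + 0.6270×0.72916 = 0.558207
  M+4: 0.6270×0.27084 = 0.169817
Scale to base peak (0.558207) = 100: 48.72 : 100.00 : 30.42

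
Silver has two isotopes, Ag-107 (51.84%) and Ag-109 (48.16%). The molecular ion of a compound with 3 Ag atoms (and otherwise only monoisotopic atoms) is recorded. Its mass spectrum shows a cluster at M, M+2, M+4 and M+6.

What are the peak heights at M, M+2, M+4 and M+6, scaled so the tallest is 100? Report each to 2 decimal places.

The 3 Ag atoms are independent, so intensities follow the terms of (0.5184 + 0.4816)^3.
P(M) = 0.5184^3 = 0.139314
P(M+2) = 3 × 0.5184^2 × 0.4816^1 = 0.388273
P(M+4) = 3 × 0.5184^1 × 0.4816^2 = 0.360711
P(M+6) = 0.4816^3 = 0.111702
The M+2 peak is largest (0.388273); scaling to 100 gives 35.88 : 100.00 : 92.90 : 28.77.

35.88 : 100.00 : 92.90 : 28.77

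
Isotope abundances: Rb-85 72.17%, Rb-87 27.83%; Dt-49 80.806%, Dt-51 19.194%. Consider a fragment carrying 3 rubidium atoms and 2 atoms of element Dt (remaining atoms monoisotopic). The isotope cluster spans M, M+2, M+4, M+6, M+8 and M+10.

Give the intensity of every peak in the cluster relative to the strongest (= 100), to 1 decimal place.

61.3 : 100.0 : 64.5 : 20.5 : 3.2 : 0.2

Rubidium pattern (n=3): 0.37589809 : 0.43485841 : 0.16768892 : 0.02155458
Element Dt pattern (n=2): 0.65296096 : 0.31019807 : 0.03684096
Convolve the two distributions (both contribute in 2-u steps):
  M: 0.37589809×0.65296096 = 0.245447
  M+2: 0.37589809×0.31019807 + 0.43485841×0.65296096 = 0.400548
  M+4: 0.37589809×0.03684096 + 0.43485841×0.31019807 + 0.16768892×0.65296096 = 0.258235
  M+6: 0.43485841×0.03684096 + 0.16768892×0.31019807 + 0.02155458×0.65296096 = 0.082112
  M+8: 0.16768892×0.03684096 + 0.02155458×0.31019807 = 0.012864
  M+10: 0.02155458×0.03684096 = 0.000794
Scale to base peak (0.400548) = 100: 61.3 : 100.0 : 64.5 : 20.5 : 3.2 : 0.2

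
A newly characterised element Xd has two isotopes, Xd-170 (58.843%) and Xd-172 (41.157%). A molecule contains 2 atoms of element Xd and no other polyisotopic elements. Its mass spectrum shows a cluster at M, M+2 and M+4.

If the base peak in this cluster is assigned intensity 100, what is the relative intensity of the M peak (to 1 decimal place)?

71.5

Term probabilities: M 0.3462, M+2 0.4844, M+4 0.1694. Base peak = M+2.
P(M+2) = C(2,1) × 0.58843^1 × 0.41157^1 = 2 × 0.58843 × 0.41157 = 0.484360 (base)
P(M) = C(2,0) × 0.58843^2 × 0.41157^0 = 1 × 0.34624986 × 1.0000 = 0.346250
Relative intensity = 0.346250 / 0.484360 × 100 = 71.5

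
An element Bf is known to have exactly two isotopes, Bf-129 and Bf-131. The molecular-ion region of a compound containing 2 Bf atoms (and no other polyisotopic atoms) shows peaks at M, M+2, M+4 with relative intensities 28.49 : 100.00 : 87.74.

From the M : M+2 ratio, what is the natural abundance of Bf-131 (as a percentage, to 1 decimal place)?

Let p = fractional abundance of Bf-129. I(M+2)/I(M) = [C(2,1)·p^1·(1−p)] / p^2 = 2·(1−p)/p = 100.00/28.49 = 3.5100
(1−p)/p = 3.5100/2 = 1.7550  ⇒  p = 1/(1 + 1.7550) = 0.3630
Bf-129: 36.3%, Bf-131: 63.7%.

63.7%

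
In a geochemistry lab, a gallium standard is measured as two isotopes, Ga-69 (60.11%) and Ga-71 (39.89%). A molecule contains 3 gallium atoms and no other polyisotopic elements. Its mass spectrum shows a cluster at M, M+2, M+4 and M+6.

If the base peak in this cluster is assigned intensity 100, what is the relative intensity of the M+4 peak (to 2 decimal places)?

66.36

Binomial terms of (0.6011 + 0.3989)^3: M 0.2172, M+2 0.4324, M+4 0.2869, M+6 0.0635 → M+2 is the base peak.
P(M+2) = C(3,1) × 0.6011^2 × 0.3989^1 = 3 × 0.36132121 × 0.3989 = 0.432393 (base)
P(M+4) = C(3,2) × 0.6011^1 × 0.3989^2 = 3 × 0.6011 × 0.15912121 = 0.286943
Relative intensity = 0.286943 / 0.432393 × 100 = 66.36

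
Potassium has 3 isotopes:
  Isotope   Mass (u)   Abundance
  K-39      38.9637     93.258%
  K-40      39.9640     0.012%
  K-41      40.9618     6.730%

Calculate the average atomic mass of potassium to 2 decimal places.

Weight each isotope mass by its fractional abundance: 0.93258 × 38.9637 + 0.00012 × 39.9640 + 0.06730 × 40.9618
= 36.33677 + 0.00480 + 2.75673 = 39.09830 u

39.10 u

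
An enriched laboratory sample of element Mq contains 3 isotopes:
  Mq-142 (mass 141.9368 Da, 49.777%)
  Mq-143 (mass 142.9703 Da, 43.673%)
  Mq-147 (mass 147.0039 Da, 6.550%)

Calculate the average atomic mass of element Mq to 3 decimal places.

Average mass = Σ (abundance × isotope mass) = 0.49777 × 141.9368 + 0.43673 × 142.9703 + 0.06550 × 147.0039
= 70.65188 + 62.43942 + 9.62876 = 142.72006 Da

142.720 Da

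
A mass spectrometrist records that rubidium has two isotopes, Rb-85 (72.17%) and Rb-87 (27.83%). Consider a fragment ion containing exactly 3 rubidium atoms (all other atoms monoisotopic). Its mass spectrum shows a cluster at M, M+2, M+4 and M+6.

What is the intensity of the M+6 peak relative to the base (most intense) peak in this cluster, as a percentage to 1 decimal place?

(0.7217 + 0.2783)^3 gives M 0.3759, M+2 0.4349, M+4 0.1677, M+6 0.0216; the largest is M+2.
P(M+2) = C(3,1) × 0.7217^2 × 0.2783^1 = 3 × 0.52085089 × 0.2783 = 0.434858 (base)
P(M+6) = C(3,3) × 0.7217^0 × 0.2783^3 = 1 × 1.0000 × 0.02155458 = 0.021555
Relative intensity = 0.021555 / 0.434858 × 100 = 5.0

5.0%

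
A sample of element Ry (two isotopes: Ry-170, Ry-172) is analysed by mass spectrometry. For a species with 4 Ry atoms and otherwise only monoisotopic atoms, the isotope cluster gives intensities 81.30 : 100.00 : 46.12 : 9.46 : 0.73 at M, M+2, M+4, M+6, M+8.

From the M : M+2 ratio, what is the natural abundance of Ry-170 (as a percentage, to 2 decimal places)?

76.48%

Write p for the Ry-170 fraction. I(M+2)/I(M) = [C(4,1)·p^3·(1−p)] / p^4 = 4·(1−p)/p = 100.00/81.30 = 1.2300
(1−p)/p = 1.2300/4 = 0.3075  ⇒  p = 1/(1 + 0.3075) = 0.7648
Ry-170: 76.48%, Ry-172: 23.52%.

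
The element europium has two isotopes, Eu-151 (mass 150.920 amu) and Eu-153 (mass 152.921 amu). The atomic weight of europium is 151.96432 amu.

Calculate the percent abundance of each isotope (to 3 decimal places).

Eu-151: 47.810%, Eu-153: 52.190%

Writing the weighted mean with unknown fraction x of Eu-151:
150.920·x + 152.921·(1 − x) = 151.96432
(150.920 − 152.921)·x = 151.96432 − 152.921
x = -0.95668 / -2.001 = 0.47810 → 47.810% Eu-151, 52.190% Eu-153.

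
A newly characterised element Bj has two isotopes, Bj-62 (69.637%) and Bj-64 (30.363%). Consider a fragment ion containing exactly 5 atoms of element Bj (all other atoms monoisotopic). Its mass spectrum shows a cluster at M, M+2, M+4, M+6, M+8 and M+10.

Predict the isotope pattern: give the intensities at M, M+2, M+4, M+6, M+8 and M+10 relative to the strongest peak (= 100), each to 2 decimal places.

The 5 Bj atoms are independent, so intensities follow the terms of (0.69637 + 0.30363)^5.
P(M) = 0.69637^5 = 0.163757
P(M+2) = 5 × 0.69637^4 × 0.30363^1 = 0.357005
P(M+4) = 10 × 0.69637^3 × 0.30363^2 = 0.311322
P(M+6) = 10 × 0.69637^2 × 0.30363^3 = 0.135742
P(M+8) = 5 × 0.69637^1 × 0.30363^4 = 0.029593
P(M+10) = 0.30363^5 = 0.002581
The M+2 peak is largest (0.357005); scaling to 100 gives 45.87 : 100.00 : 87.20 : 38.02 : 8.29 : 0.72.

45.87 : 100.00 : 87.20 : 38.02 : 8.29 : 0.72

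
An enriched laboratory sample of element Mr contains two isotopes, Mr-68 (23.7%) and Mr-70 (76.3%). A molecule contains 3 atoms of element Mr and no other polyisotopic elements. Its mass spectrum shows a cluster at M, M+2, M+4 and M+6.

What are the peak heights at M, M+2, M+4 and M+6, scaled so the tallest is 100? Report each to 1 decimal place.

Each Mr atom is independently Mr-68 (p = 0.237) or Mr-70 (q = 0.763); the cluster is the binomial expansion (p + q)^3.
P(M) = 0.237^3 = 0.013312
P(M+2) = 3 × 0.237^2 × 0.763^1 = 0.128571
P(M+4) = 3 × 0.237^1 × 0.763^2 = 0.413922
P(M+6) = 0.763^3 = 0.444195
The M+6 peak is largest (0.444195); scaling to 100 gives 3.0 : 28.9 : 93.2 : 100.0.

3.0 : 28.9 : 93.2 : 100.0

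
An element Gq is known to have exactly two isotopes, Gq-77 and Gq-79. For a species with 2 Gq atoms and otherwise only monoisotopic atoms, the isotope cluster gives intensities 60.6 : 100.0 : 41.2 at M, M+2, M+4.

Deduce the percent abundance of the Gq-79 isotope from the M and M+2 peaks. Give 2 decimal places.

45.21%

If p is the fraction of Gq that is Gq-77, then I(M+2)/I(M) = [C(2,1)·p^1·(1−p)] / p^2 = 2·(1−p)/p = 100.0/60.6 = 1.6502
(1−p)/p = 1.6502/2 = 0.8251  ⇒  p = 1/(1 + 0.8251) = 0.5479
Gq-77: 54.79%, Gq-79: 45.21%.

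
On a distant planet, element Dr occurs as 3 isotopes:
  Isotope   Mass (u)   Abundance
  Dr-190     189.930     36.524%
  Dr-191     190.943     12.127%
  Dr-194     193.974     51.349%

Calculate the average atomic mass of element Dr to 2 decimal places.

192.13 u

Ar = Σ fᵢ·mᵢ = 0.36524 × 189.930 + 0.12127 × 190.943 + 0.51349 × 193.974
= 69.3700 + 23.1557 + 99.6037 = 192.1294 u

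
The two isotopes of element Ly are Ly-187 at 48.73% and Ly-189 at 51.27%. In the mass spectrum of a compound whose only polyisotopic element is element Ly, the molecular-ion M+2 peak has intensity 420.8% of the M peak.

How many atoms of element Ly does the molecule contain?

The M+2/M ratio from n Ly atoms is n · q/p = n · 0.5127/0.4873.
n = 4.208 × 0.4873/0.5127 = 4.00 ≈ 4

4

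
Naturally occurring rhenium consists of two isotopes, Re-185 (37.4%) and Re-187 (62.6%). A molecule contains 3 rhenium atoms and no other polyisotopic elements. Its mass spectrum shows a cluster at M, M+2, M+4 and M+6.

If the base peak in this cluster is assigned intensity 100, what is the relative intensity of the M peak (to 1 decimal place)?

Binomial terms of (0.374 + 0.626)^3: M 0.0523, M+2 0.2627, M+4 0.4397, M+6 0.2453 → M+4 is the base peak.
P(M+4) = C(3,2) × 0.374^1 × 0.626^2 = 3 × 0.3740 × 0.391876 = 0.439685 (base)
P(M) = C(3,0) × 0.374^3 × 0.626^0 = 1 × 0.05231362 × 1.0000 = 0.052314
Relative intensity = 0.052314 / 0.439685 × 100 = 11.9

11.9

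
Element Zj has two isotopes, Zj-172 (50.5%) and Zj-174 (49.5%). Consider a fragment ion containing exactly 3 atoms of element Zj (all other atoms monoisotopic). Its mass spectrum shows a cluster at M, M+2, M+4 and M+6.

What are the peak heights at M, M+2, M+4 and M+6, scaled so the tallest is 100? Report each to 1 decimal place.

Each Zj atom is independently Zj-172 (p = 0.505) or Zj-174 (q = 0.495); the cluster is the binomial expansion (p + q)^3.
P(M) = 0.505^3 = 0.128788
P(M+2) = 3 × 0.505^2 × 0.495^1 = 0.378712
P(M+4) = 3 × 0.505^1 × 0.495^2 = 0.371213
P(M+6) = 0.495^3 = 0.121287
The M+2 peak is largest (0.378712); scaling to 100 gives 34.0 : 100.0 : 98.0 : 32.0.

34.0 : 100.0 : 98.0 : 32.0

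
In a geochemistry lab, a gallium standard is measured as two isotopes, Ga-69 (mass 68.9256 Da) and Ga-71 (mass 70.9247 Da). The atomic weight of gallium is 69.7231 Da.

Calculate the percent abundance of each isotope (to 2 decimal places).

Ga-69: 60.11%, Ga-71: 39.89%

Let x be the fractional abundance of Ga-69; then Ga-71 has abundance 1 − x.
68.9256·x + 70.9247·(1 − x) = 69.7231
(68.9256 − 70.9247)·x = 69.7231 − 70.9247
x = -1.2016 / -1.9991 = 0.60107 → 60.11% Ga-69, 39.89% Ga-71.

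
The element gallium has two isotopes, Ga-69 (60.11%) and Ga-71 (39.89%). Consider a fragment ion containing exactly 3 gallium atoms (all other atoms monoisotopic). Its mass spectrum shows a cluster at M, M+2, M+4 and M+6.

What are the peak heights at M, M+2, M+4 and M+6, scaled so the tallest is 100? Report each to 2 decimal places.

50.23 : 100.00 : 66.36 : 14.68

The 3 Ga atoms are independent, so intensities follow the terms of (0.6011 + 0.3989)^3.
P(M) = 0.6011^3 = 0.217190
P(M+2) = 3 × 0.6011^2 × 0.3989^1 = 0.432393
P(M+4) = 3 × 0.6011^1 × 0.3989^2 = 0.286943
P(M+6) = 0.3989^3 = 0.063473
The M+2 peak is largest (0.432393); scaling to 100 gives 50.23 : 100.00 : 66.36 : 14.68.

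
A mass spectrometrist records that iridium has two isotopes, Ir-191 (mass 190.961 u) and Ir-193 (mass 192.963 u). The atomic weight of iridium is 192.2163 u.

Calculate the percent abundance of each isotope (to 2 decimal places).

Ir-191: 37.30%, Ir-193: 62.70%

With x = fraction of Ir-191 (so Ir-193 is 1 − x):
190.961·x + 192.963·(1 − x) = 192.2163
(190.961 − 192.963)·x = 192.2163 − 192.963
x = -0.7467 / -2.002 = 0.37298 → 37.30% Ir-191, 62.70% Ir-193.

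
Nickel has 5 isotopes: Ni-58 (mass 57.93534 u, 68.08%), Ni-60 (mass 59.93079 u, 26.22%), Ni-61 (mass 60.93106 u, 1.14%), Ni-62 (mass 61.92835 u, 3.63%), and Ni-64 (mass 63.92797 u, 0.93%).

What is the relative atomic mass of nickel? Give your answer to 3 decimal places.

58.693 u

Ar = Σ fᵢ·mᵢ = 0.6808 × 57.93534 + 0.2622 × 59.93079 + 0.0114 × 60.93106 + 0.0363 × 61.92835 + 0.0093 × 63.92797
= 39.442379 + 15.713853 + 0.694614 + 2.247999 + 0.594530 = 58.693375 u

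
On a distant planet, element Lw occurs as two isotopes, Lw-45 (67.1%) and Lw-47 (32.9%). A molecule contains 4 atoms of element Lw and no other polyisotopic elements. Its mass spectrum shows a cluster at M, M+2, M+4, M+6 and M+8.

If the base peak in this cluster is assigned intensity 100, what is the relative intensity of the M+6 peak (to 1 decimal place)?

24.0

(0.671 + 0.329)^4 gives M 0.2027, M+2 0.3976, M+4 0.2924, M+6 0.0956, M+8 0.0117; the largest is M+2.
P(M+2) = C(4,1) × 0.671^3 × 0.329^1 = 4 × 0.30211171 × 0.3290 = 0.397579 (base)
P(M+6) = C(4,3) × 0.671^1 × 0.329^3 = 4 × 0.6710 × 0.03561129 = 0.095581
Relative intensity = 0.095581 / 0.397579 × 100 = 24.0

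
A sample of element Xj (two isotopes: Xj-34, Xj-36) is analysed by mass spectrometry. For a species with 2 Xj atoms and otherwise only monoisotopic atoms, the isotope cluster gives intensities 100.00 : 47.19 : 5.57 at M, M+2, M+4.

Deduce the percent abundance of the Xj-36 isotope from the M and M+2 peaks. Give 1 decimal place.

Write p for the Xj-34 fraction. I(M+2)/I(M) = [C(2,1)·p^1·(1−p)] / p^2 = 2·(1−p)/p = 47.19/100.00 = 0.4719
(1−p)/p = 0.4719/2 = 0.2359  ⇒  p = 1/(1 + 0.2359) = 0.8091
Xj-34: 80.9%, Xj-36: 19.1%.

19.1%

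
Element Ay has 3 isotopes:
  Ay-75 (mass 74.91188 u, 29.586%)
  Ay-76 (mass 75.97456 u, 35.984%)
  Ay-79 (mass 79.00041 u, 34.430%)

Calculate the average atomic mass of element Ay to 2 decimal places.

76.70 u

Average mass = Σ (abundance × isotope mass) = 0.29586 × 74.91188 + 0.35984 × 75.97456 + 0.34430 × 79.00041
= 22.163429 + 27.338686 + 27.199841 = 76.701956 u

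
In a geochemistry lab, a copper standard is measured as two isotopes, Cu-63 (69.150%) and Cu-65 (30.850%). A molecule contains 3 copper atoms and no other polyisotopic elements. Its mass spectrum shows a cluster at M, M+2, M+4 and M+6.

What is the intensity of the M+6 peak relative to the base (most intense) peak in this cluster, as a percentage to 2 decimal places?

(0.69150 + 0.30850)^3 gives M 0.3307, M+2 0.4425, M+4 0.1974, M+6 0.0294; the largest is M+2.
P(M+2) = C(3,1) × 0.69150^2 × 0.30850^1 = 3 × 0.47817225 × 0.3085 = 0.442548 (base)
P(M+6) = C(3,3) × 0.69150^0 × 0.30850^3 = 1 × 1.0000 × 0.02936064 = 0.029361
Relative intensity = 0.029361 / 0.442548 × 100 = 6.63

6.63%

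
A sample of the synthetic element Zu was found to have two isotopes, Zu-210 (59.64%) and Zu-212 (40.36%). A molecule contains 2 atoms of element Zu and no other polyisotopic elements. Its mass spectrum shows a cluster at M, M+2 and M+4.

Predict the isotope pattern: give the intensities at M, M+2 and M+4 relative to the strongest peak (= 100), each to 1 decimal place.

Expanding (0.5964 + 0.4036)^2:
P(M) = 0.5964^2 = 0.355693
P(M+2) = 2 × 0.5964^1 × 0.4036^1 = 0.481414
P(M+4) = 0.4036^2 = 0.162893
The M+2 peak is largest (0.481414); scaling to 100 gives 73.9 : 100.0 : 33.8.

73.9 : 100.0 : 33.8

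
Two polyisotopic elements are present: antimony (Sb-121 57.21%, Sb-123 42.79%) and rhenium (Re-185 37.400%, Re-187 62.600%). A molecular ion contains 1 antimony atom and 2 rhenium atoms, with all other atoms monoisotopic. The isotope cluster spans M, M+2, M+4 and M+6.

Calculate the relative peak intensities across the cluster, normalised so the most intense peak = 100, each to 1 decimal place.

Antimony pattern (n=1): 0.5721 : 0.4279
Rhenium pattern (n=2): 0.139876 : 0.468248 : 0.391876
Convolve the two distributions (both contribute in 2-u steps):
  M: 0.5721×0.139876 = 0.080023
  M+2: 0.5721×0.468248 + 0.4279×0.139876 = 0.327738
  M+4: 0.5721×0.391876 + 0.4279×0.468248 = 0.424556
  M+6: 0.4279×0.391876 = 0.167684
Scale to base peak (0.424556) = 100: 18.8 : 77.2 : 100.0 : 39.5

18.8 : 77.2 : 100.0 : 39.5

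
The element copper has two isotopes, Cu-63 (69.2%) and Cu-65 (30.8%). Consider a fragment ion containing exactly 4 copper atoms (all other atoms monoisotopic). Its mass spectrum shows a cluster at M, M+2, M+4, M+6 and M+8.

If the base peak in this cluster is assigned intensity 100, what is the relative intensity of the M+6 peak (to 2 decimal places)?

19.81

Term probabilities: M 0.2293, M+2 0.4083, M+4 0.2726, M+6 0.0809, M+8 0.0090. Base peak = M+2.
P(M+2) = C(4,1) × 0.692^3 × 0.308^1 = 4 × 0.33137389 × 0.3080 = 0.408253 (base)
P(M+6) = C(4,3) × 0.692^1 × 0.308^3 = 4 × 0.6920 × 0.02921811 = 0.080876
Relative intensity = 0.080876 / 0.408253 × 100 = 19.81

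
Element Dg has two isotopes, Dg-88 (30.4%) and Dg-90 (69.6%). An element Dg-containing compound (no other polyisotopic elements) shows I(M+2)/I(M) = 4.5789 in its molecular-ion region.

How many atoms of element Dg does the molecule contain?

The M+2/M ratio from n Dg atoms is n · q/p = n · 0.696/0.304.
n = 4.5789 × 0.304/0.696 = 2.00 ≈ 2

2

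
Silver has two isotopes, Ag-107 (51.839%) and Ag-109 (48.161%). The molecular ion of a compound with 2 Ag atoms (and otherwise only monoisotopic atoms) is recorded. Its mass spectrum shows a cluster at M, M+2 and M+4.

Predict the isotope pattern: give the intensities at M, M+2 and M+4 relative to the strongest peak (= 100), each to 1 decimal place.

53.8 : 100.0 : 46.5

Expanding (0.51839 + 0.48161)^2:
P(M) = 0.51839^2 = 0.268728
P(M+2) = 2 × 0.51839^1 × 0.48161^1 = 0.499324
P(M+4) = 0.48161^2 = 0.231948
The M+2 peak is largest (0.499324); scaling to 100 gives 53.8 : 100.0 : 46.5.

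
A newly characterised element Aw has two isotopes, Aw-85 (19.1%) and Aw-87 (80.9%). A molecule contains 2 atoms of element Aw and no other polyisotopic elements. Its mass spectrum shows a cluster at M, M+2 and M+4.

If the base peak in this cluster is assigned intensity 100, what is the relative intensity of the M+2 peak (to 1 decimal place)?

Term probabilities: M 0.0365, M+2 0.3090, M+4 0.6545. Base peak = M+4.
P(M+4) = C(2,2) × 0.191^0 × 0.809^2 = 1 × 1.0000 × 0.654481 = 0.654481 (base)
P(M+2) = C(2,1) × 0.191^1 × 0.809^1 = 2 × 0.1910 × 0.8090 = 0.309038
Relative intensity = 0.309038 / 0.654481 × 100 = 47.2

47.2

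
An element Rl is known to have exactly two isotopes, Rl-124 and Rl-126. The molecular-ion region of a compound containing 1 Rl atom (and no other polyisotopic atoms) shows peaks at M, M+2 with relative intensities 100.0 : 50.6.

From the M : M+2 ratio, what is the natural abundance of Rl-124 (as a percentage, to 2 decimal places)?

Let p = fractional abundance of Rl-124. I(M+2)/I(M) = [C(1,1)·p^0·(1−p)] / p^1 = 1·(1−p)/p = 50.6/100.0 = 0.5060
(1−p)/p = 0.5060/1 = 0.5060  ⇒  p = 1/(1 + 0.5060) = 0.6640
Rl-124: 66.40%, Rl-126: 33.60%.

66.40%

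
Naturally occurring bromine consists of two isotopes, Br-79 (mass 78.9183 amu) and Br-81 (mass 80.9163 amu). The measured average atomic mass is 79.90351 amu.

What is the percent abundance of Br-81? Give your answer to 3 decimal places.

Writing the weighted mean with unknown fraction x of Br-79:
78.9183·x + 80.9163·(1 − x) = 79.90351
(78.9183 − 80.9163)·x = 79.90351 − 80.9163
x = -1.01279 / -1.9980 = 0.50690 → 50.690% Br-79, 49.310% Br-81.

49.310%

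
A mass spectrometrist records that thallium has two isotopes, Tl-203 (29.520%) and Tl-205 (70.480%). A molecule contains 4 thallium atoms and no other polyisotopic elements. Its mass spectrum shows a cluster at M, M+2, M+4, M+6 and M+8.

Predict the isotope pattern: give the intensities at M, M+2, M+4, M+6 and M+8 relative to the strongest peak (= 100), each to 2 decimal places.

Each Tl atom is independently Tl-203 (p = 0.29520) or Tl-205 (q = 0.70480); the cluster is the binomial expansion (p + q)^4.
P(M) = 0.29520^4 = 0.007594
P(M+2) = 4 × 0.29520^3 × 0.70480^1 = 0.072523
P(M+4) = 6 × 0.29520^2 × 0.70480^2 = 0.259726
P(M+6) = 4 × 0.29520^1 × 0.70480^3 = 0.413403
P(M+8) = 0.70480^4 = 0.246754
The M+6 peak is largest (0.413403); scaling to 100 gives 1.84 : 17.54 : 62.83 : 100.00 : 59.69.

1.84 : 17.54 : 62.83 : 100.00 : 59.69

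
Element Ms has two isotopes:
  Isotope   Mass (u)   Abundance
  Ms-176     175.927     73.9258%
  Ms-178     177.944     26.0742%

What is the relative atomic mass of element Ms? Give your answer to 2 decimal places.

The abundance-weighted mean is 0.739258 × 175.927 + 0.260742 × 177.944
= 130.0554 + 46.3975 = 176.4529 u

176.45 u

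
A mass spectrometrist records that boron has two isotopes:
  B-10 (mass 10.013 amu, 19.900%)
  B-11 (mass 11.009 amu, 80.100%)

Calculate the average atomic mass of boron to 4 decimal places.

10.8108 amu

The abundance-weighted mean is 0.19900 × 10.013 + 0.80100 × 11.009
= 1.99259 + 8.81821 = 10.81080 amu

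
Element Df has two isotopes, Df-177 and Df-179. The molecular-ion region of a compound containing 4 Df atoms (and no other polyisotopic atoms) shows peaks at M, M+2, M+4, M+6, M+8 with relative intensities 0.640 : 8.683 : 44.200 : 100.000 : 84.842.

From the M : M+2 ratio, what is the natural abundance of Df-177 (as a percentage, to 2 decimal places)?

22.77%

Write p for the Df-177 fraction. I(M+2)/I(M) = [C(4,1)·p^3·(1−p)] / p^4 = 4·(1−p)/p = 8.683/0.640 = 13.5672
(1−p)/p = 13.5672/4 = 3.3918  ⇒  p = 1/(1 + 3.3918) = 0.2277
Df-177: 22.77%, Df-179: 77.23%.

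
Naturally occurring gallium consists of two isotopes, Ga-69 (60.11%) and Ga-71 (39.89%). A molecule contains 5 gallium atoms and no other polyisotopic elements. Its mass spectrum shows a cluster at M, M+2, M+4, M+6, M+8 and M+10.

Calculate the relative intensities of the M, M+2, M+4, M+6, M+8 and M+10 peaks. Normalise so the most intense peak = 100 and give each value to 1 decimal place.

22.7 : 75.3 : 100.0 : 66.4 : 22.0 : 2.9

The 5 Ga atoms are independent, so intensities follow the terms of (0.6011 + 0.3989)^5.
P(M) = 0.6011^5 = 0.078475
P(M+2) = 5 × 0.6011^4 × 0.3989^1 = 0.260388
P(M+4) = 10 × 0.6011^3 × 0.3989^2 = 0.345596
P(M+6) = 10 × 0.6011^2 × 0.3989^3 = 0.229343
P(M+8) = 5 × 0.6011^1 × 0.3989^4 = 0.076098
P(M+10) = 0.3989^5 = 0.010100
The M+4 peak is largest (0.345596); scaling to 100 gives 22.7 : 75.3 : 100.0 : 66.4 : 22.0 : 2.9.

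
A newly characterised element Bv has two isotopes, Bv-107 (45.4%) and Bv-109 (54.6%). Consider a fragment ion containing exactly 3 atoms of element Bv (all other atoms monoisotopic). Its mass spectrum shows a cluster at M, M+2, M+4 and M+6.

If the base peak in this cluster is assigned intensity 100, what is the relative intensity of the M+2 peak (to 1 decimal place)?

Binomial terms of (0.454 + 0.546)^3: M 0.0936, M+2 0.3376, M+4 0.4060, M+6 0.1628 → M+4 is the base peak.
P(M+4) = C(3,2) × 0.454^1 × 0.546^2 = 3 × 0.4540 × 0.298116 = 0.406034 (base)
P(M+2) = C(3,1) × 0.454^2 × 0.546^1 = 3 × 0.206116 × 0.5460 = 0.337618
Relative intensity = 0.337618 / 0.406034 × 100 = 83.2

83.2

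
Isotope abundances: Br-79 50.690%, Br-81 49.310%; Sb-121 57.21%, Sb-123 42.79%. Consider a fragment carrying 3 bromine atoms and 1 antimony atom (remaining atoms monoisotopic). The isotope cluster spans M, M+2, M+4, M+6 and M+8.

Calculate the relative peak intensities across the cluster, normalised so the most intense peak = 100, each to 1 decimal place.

19.9 : 73.0 : 100.0 : 60.6 : 13.7

Bromine pattern (n=3): 0.13024674 : 0.3801026 : 0.36975457 : 0.11989609
Antimony pattern (n=1): 0.5721 : 0.4279
Convolve the two distributions (both contribute in 2-u steps):
  M: 0.13024674×0.5721 = 0.074514
  M+2: 0.13024674×0.4279 + 0.3801026×0.5721 = 0.273189
  M+4: 0.3801026×0.4279 + 0.36975457×0.5721 = 0.374182
  M+6: 0.36975457×0.4279 + 0.11989609×0.5721 = 0.226811
  M+8: 0.11989609×0.4279 = 0.051304
Scale to base peak (0.374182) = 100: 19.9 : 73.0 : 100.0 : 60.6 : 13.7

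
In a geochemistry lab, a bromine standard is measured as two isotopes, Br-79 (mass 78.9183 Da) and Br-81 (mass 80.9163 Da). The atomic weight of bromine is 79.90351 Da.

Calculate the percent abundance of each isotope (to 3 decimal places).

Br-79: 50.690%, Br-81: 49.310%

Let x be the fractional abundance of Br-79; then Br-81 has abundance 1 − x.
78.9183·x + 80.9163·(1 − x) = 79.90351
(78.9183 − 80.9163)·x = 79.90351 − 80.9163
x = -1.01279 / -1.9980 = 0.50690 → 50.690% Br-79, 49.310% Br-81.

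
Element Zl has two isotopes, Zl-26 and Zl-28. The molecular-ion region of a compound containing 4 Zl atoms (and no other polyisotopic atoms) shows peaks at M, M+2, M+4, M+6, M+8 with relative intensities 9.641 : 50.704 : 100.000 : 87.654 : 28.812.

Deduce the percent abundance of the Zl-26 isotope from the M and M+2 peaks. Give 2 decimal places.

43.20%

If p is the fraction of Zl that is Zl-26, then I(M+2)/I(M) = [C(4,1)·p^3·(1−p)] / p^4 = 4·(1−p)/p = 50.704/9.641 = 5.2592
(1−p)/p = 5.2592/4 = 1.3148  ⇒  p = 1/(1 + 1.3148) = 0.4320
Zl-26: 43.20%, Zl-28: 56.80%.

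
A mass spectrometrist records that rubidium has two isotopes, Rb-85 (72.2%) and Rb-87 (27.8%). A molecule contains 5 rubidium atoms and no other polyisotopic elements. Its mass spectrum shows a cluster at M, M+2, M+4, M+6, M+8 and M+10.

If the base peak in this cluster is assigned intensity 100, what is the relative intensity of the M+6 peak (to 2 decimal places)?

Term probabilities: M 0.1962, M+2 0.3777, M+4 0.2909, M+6 0.1120, M+8 0.0216, M+10 0.0017. Base peak = M+2.
P(M+2) = C(5,1) × 0.722^4 × 0.278^1 = 5 × 0.27173701 × 0.2780 = 0.377714 (base)
P(M+6) = C(5,3) × 0.722^2 × 0.278^3 = 10 × 0.521284 × 0.02148495 = 0.111998
Relative intensity = 0.111998 / 0.377714 × 100 = 29.65

29.65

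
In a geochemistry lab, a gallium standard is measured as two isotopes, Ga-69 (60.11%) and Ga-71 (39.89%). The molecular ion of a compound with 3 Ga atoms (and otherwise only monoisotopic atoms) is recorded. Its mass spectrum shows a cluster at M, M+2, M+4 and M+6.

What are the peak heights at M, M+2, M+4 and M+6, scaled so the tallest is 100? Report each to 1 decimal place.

Each Ga atom is independently Ga-69 (p = 0.6011) or Ga-71 (q = 0.3989); the cluster is the binomial expansion (p + q)^3.
P(M) = 0.6011^3 = 0.217190
P(M+2) = 3 × 0.6011^2 × 0.3989^1 = 0.432393
P(M+4) = 3 × 0.6011^1 × 0.3989^2 = 0.286943
P(M+6) = 0.3989^3 = 0.063473
The M+2 peak is largest (0.432393); scaling to 100 gives 50.2 : 100.0 : 66.4 : 14.7.

50.2 : 100.0 : 66.4 : 14.7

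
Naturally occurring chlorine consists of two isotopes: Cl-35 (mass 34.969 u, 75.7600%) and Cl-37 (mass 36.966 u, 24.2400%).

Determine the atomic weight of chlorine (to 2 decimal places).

35.45 u

Average mass = Σ (abundance × isotope mass) = 0.757600 × 34.969 + 0.242400 × 36.966
= 26.4925 + 8.9606 = 35.4531 u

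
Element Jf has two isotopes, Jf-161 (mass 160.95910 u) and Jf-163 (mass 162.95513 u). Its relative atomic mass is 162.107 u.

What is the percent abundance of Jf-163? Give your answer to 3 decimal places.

57.509%

With x = fraction of Jf-161 (so Jf-163 is 1 − x):
160.95910·x + 162.95513·(1 − x) = 162.107
(160.95910 − 162.95513)·x = 162.107 − 162.95513
x = -0.84813 / -1.99603 = 0.42491 → 42.491% Jf-161, 57.509% Jf-163.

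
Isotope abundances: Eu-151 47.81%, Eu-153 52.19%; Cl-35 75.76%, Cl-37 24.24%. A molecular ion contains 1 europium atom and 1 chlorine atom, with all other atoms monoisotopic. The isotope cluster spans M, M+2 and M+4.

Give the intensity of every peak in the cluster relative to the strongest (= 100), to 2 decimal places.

Europium pattern (n=1): 0.4781 : 0.5219
Chlorine pattern (n=1): 0.7576 : 0.2424
Convolve the two distributions (both contribute in 2-u steps):
  M: 0.4781×0.7576 = 0.362209
  M+2: 0.4781×0.2424 + 0.5219×0.7576 = 0.511283
  M+4: 0.5219×0.2424 = 0.126509
Scale to base peak (0.511283) = 100: 70.84 : 100.00 : 24.74

70.84 : 100.00 : 24.74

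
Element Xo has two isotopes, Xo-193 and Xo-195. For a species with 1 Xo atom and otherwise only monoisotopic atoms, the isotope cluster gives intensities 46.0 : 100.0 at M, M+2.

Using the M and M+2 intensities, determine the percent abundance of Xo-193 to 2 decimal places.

31.51%

Write p for the Xo-193 fraction. I(M+2)/I(M) = [C(1,1)·p^0·(1−p)] / p^1 = 1·(1−p)/p = 100.0/46.0 = 2.1739
(1−p)/p = 2.1739/1 = 2.1739  ⇒  p = 1/(1 + 2.1739) = 0.3151
Xo-193: 31.51%, Xo-195: 68.49%.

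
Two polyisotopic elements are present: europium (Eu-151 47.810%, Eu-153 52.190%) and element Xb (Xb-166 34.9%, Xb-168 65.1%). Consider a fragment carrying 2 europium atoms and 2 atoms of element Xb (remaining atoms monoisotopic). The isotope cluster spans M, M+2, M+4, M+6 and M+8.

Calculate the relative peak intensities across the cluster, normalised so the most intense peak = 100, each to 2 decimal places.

7.80 : 46.14 : 100.00 : 93.96 : 32.35

Europium pattern (n=2): 0.22857961 : 0.49904078 : 0.27237961
Element Xb pattern (n=2): 0.121801 : 0.454398 : 0.423801
Convolve the two distributions (both contribute in 2-u steps):
  M: 0.22857961×0.121801 = 0.027841
  M+2: 0.22857961×0.454398 + 0.49904078×0.121801 = 0.164650
  M+4: 0.22857961×0.423801 + 0.49904078×0.454398 + 0.27237961×0.121801 = 0.356812
  M+6: 0.49904078×0.423801 + 0.27237961×0.454398 = 0.335263
  M+8: 0.27237961×0.423801 = 0.115435
Scale to base peak (0.356812) = 100: 7.80 : 46.14 : 100.00 : 93.96 : 32.35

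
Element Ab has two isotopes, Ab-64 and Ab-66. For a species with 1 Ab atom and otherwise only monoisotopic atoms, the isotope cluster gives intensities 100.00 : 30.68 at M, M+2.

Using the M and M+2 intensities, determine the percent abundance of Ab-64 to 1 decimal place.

76.5%

Write p for the Ab-64 fraction. I(M+2)/I(M) = [C(1,1)·p^0·(1−p)] / p^1 = 1·(1−p)/p = 30.68/100.00 = 0.3068
(1−p)/p = 0.3068/1 = 0.3068  ⇒  p = 1/(1 + 0.3068) = 0.7652
Ab-64: 76.5%, Ab-66: 23.5%.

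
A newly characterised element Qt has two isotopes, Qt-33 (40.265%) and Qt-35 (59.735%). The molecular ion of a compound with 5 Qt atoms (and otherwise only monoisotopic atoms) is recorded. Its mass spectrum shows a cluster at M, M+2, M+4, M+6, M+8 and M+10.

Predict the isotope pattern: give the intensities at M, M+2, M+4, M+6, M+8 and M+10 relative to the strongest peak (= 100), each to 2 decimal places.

3.06 : 22.72 : 67.41 : 100.00 : 74.18 : 22.01

The 5 Qt atoms are independent, so intensities follow the terms of (0.40265 + 0.59735)^5.
P(M) = 0.40265^5 = 0.010584
P(M+2) = 5 × 0.40265^4 × 0.59735^1 = 0.078507
P(M+4) = 10 × 0.40265^3 × 0.59735^2 = 0.232938
P(M+6) = 10 × 0.40265^2 × 0.59735^3 = 0.345575
P(M+8) = 5 × 0.40265^1 × 0.59735^4 = 0.256338
P(M+10) = 0.59735^5 = 0.076058
The M+6 peak is largest (0.345575); scaling to 100 gives 3.06 : 22.72 : 67.41 : 100.00 : 74.18 : 22.01.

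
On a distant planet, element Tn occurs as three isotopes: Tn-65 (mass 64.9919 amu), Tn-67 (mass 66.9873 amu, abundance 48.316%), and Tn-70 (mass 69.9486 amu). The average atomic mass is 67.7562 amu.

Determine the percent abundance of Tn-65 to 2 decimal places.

15.37%

Let x and y be the fractions of Tn-65 and Tn-70. Then x + y = 1 − 0.48316 = 0.51684 and 64.9919x + 69.9486y = 67.7562 − 0.48316×66.9873 = 35.390616132.
Substituting: 64.9919x + 69.9486(0.51684 − x) = 35.390616132
(64.9919 − 69.9486)x = -0.761618292  ⇒  x = 0.15365, y = 0.36319
Tn-65: 15.37%, Tn-70: 36.32%.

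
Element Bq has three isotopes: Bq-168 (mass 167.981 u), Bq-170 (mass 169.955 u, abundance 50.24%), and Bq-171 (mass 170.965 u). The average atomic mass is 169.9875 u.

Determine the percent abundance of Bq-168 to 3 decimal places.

Let x and y be the fractions of Bq-168 and Bq-171. Then x + y = 1 − 0.5024 = 0.4976 and 167.981x + 170.965y = 169.9875 − 0.5024×169.955 = 84.602108.
Substituting: 167.981x + 170.965(0.4976 − x) = 84.602108
(167.981 − 170.965)x = -0.470076  ⇒  x = 0.15753, y = 0.34007
Bq-168: 15.753%, Bq-171: 34.007%.

15.753%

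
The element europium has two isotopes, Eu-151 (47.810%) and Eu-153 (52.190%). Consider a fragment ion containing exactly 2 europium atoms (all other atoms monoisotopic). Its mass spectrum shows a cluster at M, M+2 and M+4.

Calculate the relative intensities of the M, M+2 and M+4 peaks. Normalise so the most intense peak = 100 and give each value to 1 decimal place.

Each Eu atom is independently Eu-151 (p = 0.47810) or Eu-153 (q = 0.52190); the cluster is the binomial expansion (p + q)^2.
P(M) = 0.47810^2 = 0.228580
P(M+2) = 2 × 0.47810^1 × 0.52190^1 = 0.499041
P(M+4) = 0.52190^2 = 0.272380
The M+2 peak is largest (0.499041); scaling to 100 gives 45.8 : 100.0 : 54.6.

45.8 : 100.0 : 54.6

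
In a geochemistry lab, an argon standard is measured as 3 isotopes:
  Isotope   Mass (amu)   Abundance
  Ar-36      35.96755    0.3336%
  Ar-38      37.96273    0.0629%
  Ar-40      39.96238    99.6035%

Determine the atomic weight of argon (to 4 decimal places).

Average mass = Σ (abundance × isotope mass) = 0.003336 × 35.96755 + 0.000629 × 37.96273 + 0.996035 × 39.96238
= 0.119988 + 0.023879 + 39.803929 = 39.947796 amu

39.9478 amu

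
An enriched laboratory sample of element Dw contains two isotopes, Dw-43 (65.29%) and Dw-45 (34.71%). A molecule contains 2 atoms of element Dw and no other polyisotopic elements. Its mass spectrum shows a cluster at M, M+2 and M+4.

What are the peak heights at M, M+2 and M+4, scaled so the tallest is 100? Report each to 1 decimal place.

The 2 Dw atoms are independent, so intensities follow the terms of (0.6529 + 0.3471)^2.
P(M) = 0.6529^2 = 0.426278
P(M+2) = 2 × 0.6529^1 × 0.3471^1 = 0.453243
P(M+4) = 0.3471^2 = 0.120478
The M+2 peak is largest (0.453243); scaling to 100 gives 94.1 : 100.0 : 26.6.

94.1 : 100.0 : 26.6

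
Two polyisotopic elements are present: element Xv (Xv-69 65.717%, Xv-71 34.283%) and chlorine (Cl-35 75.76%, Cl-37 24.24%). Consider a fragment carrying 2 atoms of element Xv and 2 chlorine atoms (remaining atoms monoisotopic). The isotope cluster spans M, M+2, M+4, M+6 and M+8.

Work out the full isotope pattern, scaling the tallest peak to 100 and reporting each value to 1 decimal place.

Element Xv pattern (n=2): 0.43187241 : 0.45059518 : 0.11753241
Chlorine pattern (n=2): 0.57395776 : 0.36728448 : 0.05875776
Convolve the two distributions (both contribute in 2-u steps):
  M: 0.43187241×0.57395776 = 0.247877
  M+2: 0.43187241×0.36728448 + 0.45059518×0.57395776 = 0.417243
  M+4: 0.43187241×0.05875776 + 0.45059518×0.36728448 + 0.11753241×0.57395776 = 0.258331
  M+6: 0.45059518×0.05875776 + 0.11753241×0.36728448 = 0.069644
  M+8: 0.11753241×0.05875776 = 0.006906
Scale to base peak (0.417243) = 100: 59.4 : 100.0 : 61.9 : 16.7 : 1.7

59.4 : 100.0 : 61.9 : 16.7 : 1.7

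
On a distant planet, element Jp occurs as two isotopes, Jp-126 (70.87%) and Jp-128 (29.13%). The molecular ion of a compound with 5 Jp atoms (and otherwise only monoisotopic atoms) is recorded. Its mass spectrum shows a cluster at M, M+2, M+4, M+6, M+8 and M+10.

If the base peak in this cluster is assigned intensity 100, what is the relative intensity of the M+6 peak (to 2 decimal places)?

Binomial terms of (0.7087 + 0.2913)^5: M 0.1788, M+2 0.3674, M+4 0.3020, M+6 0.1241, M+8 0.0255, M+10 0.0021 → M+2 is the base peak.
P(M+2) = C(5,1) × 0.7087^4 × 0.2913^1 = 5 × 0.25226078 × 0.2913 = 0.367418 (base)
P(M+6) = C(5,3) × 0.7087^2 × 0.2913^3 = 10 × 0.50225569 × 0.02471846 = 0.124150
Relative intensity = 0.124150 / 0.367418 × 100 = 33.79

33.79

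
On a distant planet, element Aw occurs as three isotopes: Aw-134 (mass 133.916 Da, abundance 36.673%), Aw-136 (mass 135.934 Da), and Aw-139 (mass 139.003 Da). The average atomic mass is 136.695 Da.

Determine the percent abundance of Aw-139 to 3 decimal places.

48.910%

The remaining 63.327% is split between Aw-136 (fraction x) and Aw-139 (fraction 0.63327 − x).
Substituting: 135.934x + 139.003(0.63327 − x) = 87.58398532
(135.934 − 139.003)x = -0.44244449  ⇒  x = 0.14417, y = 0.48910
Aw-136: 14.417%, Aw-139: 48.910%.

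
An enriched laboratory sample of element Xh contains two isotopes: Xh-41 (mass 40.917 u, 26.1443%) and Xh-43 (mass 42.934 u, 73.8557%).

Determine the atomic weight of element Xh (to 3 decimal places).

Average mass = Σ (abundance × isotope mass) = 0.261443 × 40.917 + 0.738557 × 42.934
= 10.6975 + 31.7092 = 42.4067 u

42.407 u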